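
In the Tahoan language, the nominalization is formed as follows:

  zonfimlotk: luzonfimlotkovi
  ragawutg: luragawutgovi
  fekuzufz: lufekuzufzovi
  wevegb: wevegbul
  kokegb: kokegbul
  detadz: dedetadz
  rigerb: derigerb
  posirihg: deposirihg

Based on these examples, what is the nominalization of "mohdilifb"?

lumohdilifbovi

"mohdilifb" has second-to-last letter 'f'. The one such stem in the data (fekuzufz → lufekuzufzovi) adds lu- … -ovi around the stem, so the same rule applies.
So mohdilifb → lumohdilifbovi.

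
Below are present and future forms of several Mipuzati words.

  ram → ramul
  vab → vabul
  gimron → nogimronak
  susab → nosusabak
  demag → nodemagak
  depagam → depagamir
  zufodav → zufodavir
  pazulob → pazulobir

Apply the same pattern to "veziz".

vab and susab both end in -b yet inflect differently (vabul, nosusabak), so the final letter is not what conditions the rule; the number of vowels is.
"veziz" has 2 vowels. The stems with 2 vowels (gimron → nogimronak, susab → nosusabak, demag → nodemagak) add no- … -ak around the stem.
The other patterns: stems with 1 vowel add -ul; stems with 3 vowels add -ir.
So veziz → novezizak.

novezizak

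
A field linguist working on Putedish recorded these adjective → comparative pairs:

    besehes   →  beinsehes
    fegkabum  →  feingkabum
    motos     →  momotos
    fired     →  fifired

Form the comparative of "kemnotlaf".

keinmnotlaf

motos and besehes both end in -s yet inflect differently (momotos, beinsehes), so the final letter is not what conditions the rule; the number of vowels is.
"kemnotlaf" has 3 vowels. The stems with 3 vowels (besehes → beinsehes, fegkabum → feingkabum) insert -in- after the first vowel.
So kemnotlaf → keinmnotlaf.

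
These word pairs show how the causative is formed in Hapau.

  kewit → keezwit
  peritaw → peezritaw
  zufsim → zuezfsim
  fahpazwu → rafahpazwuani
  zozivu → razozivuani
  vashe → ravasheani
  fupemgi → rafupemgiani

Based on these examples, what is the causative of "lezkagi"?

ralezkagiani

kewit and fupemgi both have last vowel 'i' yet inflect differently (keezwit, rafupemgiani), so the last vowel is not what conditions the rule; whether the stem ends in a vowel or a consonant is.
"lezkagi" ends in a vowel. The stems ending in a vowel (fupemgi → rafupemgiani, zozivu → razozivuani, vashe → ravasheani) add ra- … -ani around the stem.
So lezkagi → ralezkagiani.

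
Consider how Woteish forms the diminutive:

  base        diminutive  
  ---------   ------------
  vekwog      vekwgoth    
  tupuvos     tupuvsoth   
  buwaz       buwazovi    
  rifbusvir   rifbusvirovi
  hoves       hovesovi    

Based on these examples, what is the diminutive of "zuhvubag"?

zuhvubagovi

tupuvos and hoves both end in -s yet inflect differently (tupuvsoth, hovesovi), so the final letter is not what conditions the rule; the last vowel is.
"zuhvubag" has last vowel 'a'. The one such stem in the data (buwaz → buwazovi) adds -ovi, so the same rule applies.
The other pattern: stems whose last vowel is 'o' delete the last vowel and add -oth.
So zuhvubag → zuhvubagovi.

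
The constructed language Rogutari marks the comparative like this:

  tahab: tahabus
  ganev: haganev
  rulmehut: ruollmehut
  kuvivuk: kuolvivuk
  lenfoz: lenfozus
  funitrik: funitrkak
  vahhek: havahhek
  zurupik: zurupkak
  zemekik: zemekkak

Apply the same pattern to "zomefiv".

"zomefiv" has last vowel 'i'. The stems whose last vowel is 'i' (zemekik → zemekkak, zurupik → zurupkak, funitrik → funitrkak) delete the last vowel and add -ak.
So zomefiv → zomefvak.

zomefvak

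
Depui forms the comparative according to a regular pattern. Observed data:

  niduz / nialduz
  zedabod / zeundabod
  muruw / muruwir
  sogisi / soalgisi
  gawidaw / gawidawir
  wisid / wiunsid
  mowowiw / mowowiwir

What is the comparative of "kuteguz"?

mowowiw and wisid both have last vowel 'i' yet inflect differently (mowowiwir, wiunsid), so the last vowel is not what conditions the rule; the final letter is.
"kuteguz" ends in -z. The one such stem in the data (niduz → nialduz) inserts -al- after the first vowel (as does sogisi), so the same rule applies.
So kuteguz → kualteguz.

kualteguz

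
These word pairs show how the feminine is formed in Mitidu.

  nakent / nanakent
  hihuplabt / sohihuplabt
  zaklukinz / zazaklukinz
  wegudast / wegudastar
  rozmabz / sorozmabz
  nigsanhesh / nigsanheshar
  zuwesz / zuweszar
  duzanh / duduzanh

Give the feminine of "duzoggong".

duduzoggong

"duzoggong" has second-to-last letter 'n'. The stems whose second-to-last letter is 'n' (zaklukinz → zazaklukinz, duzanh → duduzanh, nakent → nanakent) repeat the first consonant+vowel as a prefix.
So duzoggong → duduzoggong.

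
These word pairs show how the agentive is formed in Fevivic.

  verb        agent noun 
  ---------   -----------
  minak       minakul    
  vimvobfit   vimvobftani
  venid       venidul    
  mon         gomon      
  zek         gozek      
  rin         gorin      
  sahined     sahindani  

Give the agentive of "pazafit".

pazaftani

"pazafit" has 3 vowels. The stems with 3 vowels (sahined → sahindani, vimvobfit → vimvobftani) delete the last vowel and add -ani.
The other patterns: stems with 1 vowel add the prefix go-; stems with 2 vowels add -ul.
So pazafit → pazaftani.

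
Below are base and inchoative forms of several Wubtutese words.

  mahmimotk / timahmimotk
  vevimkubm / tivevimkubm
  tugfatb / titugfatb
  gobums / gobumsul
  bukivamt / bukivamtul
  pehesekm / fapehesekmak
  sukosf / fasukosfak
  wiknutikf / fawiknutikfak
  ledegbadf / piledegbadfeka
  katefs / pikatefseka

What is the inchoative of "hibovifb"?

vevimkubm and pehesekm both end in -m yet inflect differently (tivevimkubm, fapehesekmak), so the final letter is not what conditions the rule; the second-to-last letter is.
"hibovifb" has second-to-last letter 'f'. The one such stem in the data (katefs → pikatefseka) adds pi- … -eka around the stem, so the same rule applies.
So hibovifb → pihibovifbeka.

pihibovifbeka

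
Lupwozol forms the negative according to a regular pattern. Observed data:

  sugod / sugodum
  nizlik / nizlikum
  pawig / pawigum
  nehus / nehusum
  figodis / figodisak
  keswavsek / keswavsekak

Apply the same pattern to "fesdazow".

fesdazowak

"fesdazow" has 3 vowels. The stems with 3 vowels (figodis → figodisak, keswavsek → keswavsekak) add -ak.
So fesdazow → fesdazowak.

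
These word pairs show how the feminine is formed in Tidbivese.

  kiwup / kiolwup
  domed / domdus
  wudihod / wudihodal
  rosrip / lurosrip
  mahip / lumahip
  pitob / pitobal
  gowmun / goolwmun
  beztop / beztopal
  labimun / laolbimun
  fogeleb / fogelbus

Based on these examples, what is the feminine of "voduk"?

"voduk" has last vowel 'u'. The stems whose last vowel is 'u' (kiwup → kiolwup, labimun → laolbimun, gowmun → goolwmun) insert -ol- after the first vowel.
The other patterns: stems whose last vowel is 'e' delete the last vowel and add -us; stems whose last vowel is 'i' add the prefix lu-; stems whose last vowel is 'o' add -al.
So voduk → voolduk.

voolduk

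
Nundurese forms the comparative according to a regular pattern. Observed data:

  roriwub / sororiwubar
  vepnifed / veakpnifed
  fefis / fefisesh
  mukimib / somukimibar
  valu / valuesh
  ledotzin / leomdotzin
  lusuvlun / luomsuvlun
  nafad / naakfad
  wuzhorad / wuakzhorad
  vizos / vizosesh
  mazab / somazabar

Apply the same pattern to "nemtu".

nemtuesh

nafad and mazab both have last vowel 'a' yet inflect differently (naakfad, somazabar), so the last vowel is not what conditions the rule; the final letter is.
"nemtu" ends in -u. The one such stem in the data (valu → valuesh) adds -esh, so the same rule applies.
The other patterns: stems ending in -d insert -ak- after the first vowel; stems ending in -b add so- … -ar around the stem; stems ending in -n insert -om- after the first vowel.
So nemtu → nemtuesh.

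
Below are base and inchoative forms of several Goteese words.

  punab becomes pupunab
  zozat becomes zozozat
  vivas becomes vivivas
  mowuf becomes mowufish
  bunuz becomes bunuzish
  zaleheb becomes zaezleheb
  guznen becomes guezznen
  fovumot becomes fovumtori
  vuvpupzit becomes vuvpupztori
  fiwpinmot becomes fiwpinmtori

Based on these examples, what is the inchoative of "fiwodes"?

punab and zaleheb both end in -b yet inflect differently (pupunab, zaezleheb), so the final letter is not what conditions the rule; the last vowel is.
"fiwodes" has last vowel 'e'. The stems whose last vowel is 'e' (zaleheb → zaezleheb, guznen → guezznen) insert -ez- after the first vowel.
So fiwodes → fiezwodes.

fiezwodes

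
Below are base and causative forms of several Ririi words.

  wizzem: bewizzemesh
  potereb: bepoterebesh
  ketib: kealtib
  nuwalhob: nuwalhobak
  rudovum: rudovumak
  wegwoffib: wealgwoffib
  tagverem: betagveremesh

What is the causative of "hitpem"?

behitpemesh

"hitpem" has last vowel 'e'. The stems whose last vowel is 'e' (potereb → bepoterebesh, wizzem → bewizzemesh, tagverem → betagveremesh) add be- … -esh around the stem.
The other patterns: stems whose last vowel is 'i' insert -al- after the first vowel; stems whose last vowel is 'o' or 'u' add -ak.
So hitpem → behitpemesh.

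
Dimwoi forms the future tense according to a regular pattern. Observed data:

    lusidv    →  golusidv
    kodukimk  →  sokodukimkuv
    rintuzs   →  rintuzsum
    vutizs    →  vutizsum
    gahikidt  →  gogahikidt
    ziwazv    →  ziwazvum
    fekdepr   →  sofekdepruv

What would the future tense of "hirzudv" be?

gohirzudv

lusidv and ziwazv both end in -v yet inflect differently (golusidv, ziwazvum), so the final letter is not what conditions the rule; the second-to-last letter is.
"hirzudv" has second-to-last letter 'd'. The stems whose second-to-last letter is 'd' (lusidv → golusidv, gahikidt → gogahikidt) add the prefix go-.
The other patterns: stems whose second-to-last letter is 'z' add -um; stems whose second-to-last letter is 'm' or 'p' add so- … -uv around the stem.
So hirzudv → gohirzudv.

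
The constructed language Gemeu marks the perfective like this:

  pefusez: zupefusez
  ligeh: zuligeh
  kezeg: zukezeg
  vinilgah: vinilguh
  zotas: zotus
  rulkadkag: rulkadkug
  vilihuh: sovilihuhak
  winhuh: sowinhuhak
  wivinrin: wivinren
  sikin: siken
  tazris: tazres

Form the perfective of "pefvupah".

pefvupuh

ligeh and vinilgah both end in -h yet inflect differently (zuligeh, vinilguh), so the final letter is not what conditions the rule; the last vowel is.
"pefvupah" has last vowel 'a'. The stems whose last vowel is 'a' (vinilgah → vinilguh, zotas → zotus, rulkadkag → rulkadkug) change the last vowel to 'u'.
So pefvupah → pefvupuh.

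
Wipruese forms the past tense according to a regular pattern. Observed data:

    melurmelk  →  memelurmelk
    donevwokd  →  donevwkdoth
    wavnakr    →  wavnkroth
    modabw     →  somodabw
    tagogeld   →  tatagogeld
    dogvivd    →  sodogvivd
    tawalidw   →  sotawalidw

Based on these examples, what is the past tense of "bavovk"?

donevwokd and tagogeld both end in -d yet inflect differently (donevwkdoth, tatagogeld), so the final letter is not what conditions the rule; the second-to-last letter is.
"bavovk" has second-to-last letter 'v'. The one such stem in the data (dogvivd → sodogvivd) adds the prefix so-, so the same rule applies.
So bavovk → sobavovk.

sobavovk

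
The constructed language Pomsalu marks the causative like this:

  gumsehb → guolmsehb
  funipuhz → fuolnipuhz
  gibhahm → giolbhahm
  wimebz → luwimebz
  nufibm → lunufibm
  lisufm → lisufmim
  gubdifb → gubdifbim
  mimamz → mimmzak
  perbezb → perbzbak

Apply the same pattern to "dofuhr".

"dofuhr" has second-to-last letter 'h'. The stems whose second-to-last letter is 'h' (gumsehb → guolmsehb, funipuhz → fuolnipuhz, gibhahm → giolbhahm) insert -ol- after the first vowel.
So dofuhr → doolfuhr.

doolfuhr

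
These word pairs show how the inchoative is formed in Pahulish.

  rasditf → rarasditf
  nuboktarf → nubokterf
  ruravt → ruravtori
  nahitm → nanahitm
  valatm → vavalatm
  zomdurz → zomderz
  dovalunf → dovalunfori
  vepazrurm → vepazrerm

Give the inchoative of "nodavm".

"nodavm" has second-to-last letter 'v'. The one such stem in the data (ruravt → ruravtori) adds -ori, so the same rule applies.
So nodavm → nodavmori.

nodavmori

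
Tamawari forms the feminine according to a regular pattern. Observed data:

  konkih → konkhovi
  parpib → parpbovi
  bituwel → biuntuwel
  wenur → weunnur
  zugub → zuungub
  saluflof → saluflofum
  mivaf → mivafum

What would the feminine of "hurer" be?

huunrer

parpib and zugub both end in -b yet inflect differently (parpbovi, zuungub), so the final letter is not what conditions the rule; the last vowel is.
"hurer" has last vowel 'e'. The one such stem in the data (bituwel → biuntuwel) inserts -un- after the first vowel (as do wenur, zugub), so the same rule applies.
The other patterns: stems whose last vowel is 'i' delete the last vowel and add -ovi; stems whose last vowel is 'a' or 'o' add -um.
So hurer → huunrer.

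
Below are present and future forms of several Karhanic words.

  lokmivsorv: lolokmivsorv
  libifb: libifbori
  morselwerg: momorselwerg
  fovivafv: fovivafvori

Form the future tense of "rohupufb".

rohupufbori

fovivafv and lokmivsorv both end in -v yet inflect differently (fovivafvori, lolokmivsorv), so the final letter is not what conditions the rule; the second-to-last letter is.
"rohupufb" has second-to-last letter 'f'. The stems whose second-to-last letter is 'f' (libifb → libifbori, fovivafv → fovivafvori) add -ori.
The other pattern: stems whose second-to-last letter is 'r' repeat the first consonant+vowel as a prefix.
So rohupufb → rohupufbori.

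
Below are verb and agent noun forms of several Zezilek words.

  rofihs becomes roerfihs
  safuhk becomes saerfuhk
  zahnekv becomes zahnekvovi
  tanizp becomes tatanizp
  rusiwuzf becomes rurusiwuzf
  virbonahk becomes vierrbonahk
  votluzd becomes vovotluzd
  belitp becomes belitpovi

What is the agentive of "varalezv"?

vavaralezv

tanizp and belitp both end in -p yet inflect differently (tatanizp, belitpovi), so the final letter is not what conditions the rule; the second-to-last letter is.
"varalezv" has second-to-last letter 'z'. The stems whose second-to-last letter is 'z' (tanizp → tatanizp, rusiwuzf → rurusiwuzf, votluzd → vovotluzd) repeat the first consonant+vowel as a prefix.
The other patterns: stems whose second-to-last letter is 'h' insert -er- after the first vowel; stems whose second-to-last letter is 'k' or 't' add -ovi.
So varalezv → vavaralezv.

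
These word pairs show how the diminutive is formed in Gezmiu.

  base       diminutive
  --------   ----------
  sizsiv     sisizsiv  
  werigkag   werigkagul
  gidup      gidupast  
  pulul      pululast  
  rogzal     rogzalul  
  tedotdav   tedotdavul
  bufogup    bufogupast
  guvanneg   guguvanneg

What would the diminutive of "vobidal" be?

vobidalul

pulul and rogzal both end in -l yet inflect differently (pululast, rogzalul), so the final letter is not what conditions the rule; the last vowel is.
"vobidal" has last vowel 'a'. The stems whose last vowel is 'a' (rogzal → rogzalul, tedotdav → tedotdavul, werigkag → werigkagul) add -ul.
The other patterns: stems whose last vowel is 'u' add -ast; stems whose last vowel is 'e' or 'i' repeat the first consonant+vowel as a prefix.
So vobidal → vobidalul.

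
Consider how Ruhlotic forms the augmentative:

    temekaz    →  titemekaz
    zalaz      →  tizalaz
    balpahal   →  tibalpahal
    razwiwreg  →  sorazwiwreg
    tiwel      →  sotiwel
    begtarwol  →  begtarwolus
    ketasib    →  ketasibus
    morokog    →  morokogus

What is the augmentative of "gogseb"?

"gogseb" has last vowel 'e'. The stems whose last vowel is 'e' (razwiwreg → sorazwiwreg, tiwel → sotiwel) add the prefix so-.
The other patterns: stems whose last vowel is 'a' add the prefix ti-; stems whose last vowel is 'i' or 'o' add -us.
So gogseb → sogogseb.

sogogseb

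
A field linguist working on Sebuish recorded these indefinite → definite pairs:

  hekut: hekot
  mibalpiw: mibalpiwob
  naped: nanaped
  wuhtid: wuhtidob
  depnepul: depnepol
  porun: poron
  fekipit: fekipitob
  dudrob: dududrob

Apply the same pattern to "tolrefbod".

totolrefbod

"tolrefbod" has last vowel 'o'. The one such stem in the data (dudrob → dududrob) repeats the first consonant+vowel as a prefix (as does naped), so the same rule applies.
The other patterns: stems whose last vowel is 'u' change the last vowel to 'o'; stems whose last vowel is 'i' add -ob.
So tolrefbod → totolrefbod.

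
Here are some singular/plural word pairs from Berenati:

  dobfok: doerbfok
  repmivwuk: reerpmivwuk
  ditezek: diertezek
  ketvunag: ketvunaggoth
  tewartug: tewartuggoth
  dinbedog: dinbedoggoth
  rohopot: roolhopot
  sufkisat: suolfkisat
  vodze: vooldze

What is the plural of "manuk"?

maernuk

"manuk" ends in -k. The stems ending in -k (dobfok → doerbfok, repmivwuk → reerpmivwuk, ditezek → diertezek) insert -er- after the first vowel.
So manuk → maernuk.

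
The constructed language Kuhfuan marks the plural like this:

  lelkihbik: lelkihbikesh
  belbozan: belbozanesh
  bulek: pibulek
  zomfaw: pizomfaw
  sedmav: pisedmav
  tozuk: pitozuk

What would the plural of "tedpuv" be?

"tedpuv" has 2 vowels. The stems with 2 vowels (bulek → pibulek, zomfaw → pizomfaw, sedmav → pisedmav) add the prefix pi-.
The other pattern: stems with 3 vowels add -esh.
So tedpuv → pitedpuv.

pitedpuv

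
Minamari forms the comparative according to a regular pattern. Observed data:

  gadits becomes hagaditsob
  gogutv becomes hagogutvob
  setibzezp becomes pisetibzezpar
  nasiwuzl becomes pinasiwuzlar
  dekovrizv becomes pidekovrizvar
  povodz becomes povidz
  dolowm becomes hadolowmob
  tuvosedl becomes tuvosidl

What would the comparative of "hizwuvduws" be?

hahizwuvduwsob

"hizwuvduws" has second-to-last letter 'w'. The one such stem in the data (dolowm → hadolowmob) adds ha- … -ob around the stem, so the same rule applies.
So hizwuvduws → hahizwuvduwsob.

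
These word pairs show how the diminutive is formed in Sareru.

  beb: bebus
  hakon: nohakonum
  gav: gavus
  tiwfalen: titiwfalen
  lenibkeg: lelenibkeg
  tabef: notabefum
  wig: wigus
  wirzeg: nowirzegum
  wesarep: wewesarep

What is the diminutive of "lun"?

lunus

wig and wirzeg both end in -g yet inflect differently (wigus, nowirzegum), so the final letter is not what conditions the rule; the number of vowels is.
"lun" has 1 vowel. The stems with 1 vowel (beb → bebus, wig → wigus, gav → gavus) add -us.
The other patterns: stems with 2 vowels add no- … -um around the stem; stems with 3 vowels repeat the first consonant+vowel as a prefix.
So lun → lunus.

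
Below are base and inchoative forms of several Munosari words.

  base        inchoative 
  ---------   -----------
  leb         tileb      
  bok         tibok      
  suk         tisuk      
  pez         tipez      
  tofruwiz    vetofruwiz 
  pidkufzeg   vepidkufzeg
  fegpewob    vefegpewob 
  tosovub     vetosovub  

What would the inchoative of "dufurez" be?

"dufurez" has 3 vowels. The stems with 3 vowels (tofruwiz → vetofruwiz, pidkufzeg → vepidkufzeg, fegpewob → vefegpewob) add the prefix ve-.
The other pattern: stems with 1 vowel add the prefix ti-.
So dufurez → vedufurez.

vedufurez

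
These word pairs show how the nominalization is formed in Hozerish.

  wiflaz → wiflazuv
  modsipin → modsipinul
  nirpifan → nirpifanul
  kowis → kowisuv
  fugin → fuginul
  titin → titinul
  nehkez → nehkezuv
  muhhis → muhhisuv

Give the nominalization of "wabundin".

muhhis and titin both have last vowel 'i' yet inflect differently (muhhisuv, titinul), so the last vowel is not what conditions the rule; the final letter is.
"wabundin" ends in -n. The stems ending in -n (titin → titinul, fugin → fuginul, nirpifan → nirpifanul) add -ul.
The other pattern: stems ending in -s or -z add -uv.
So wabundin → wabundinul.

wabundinul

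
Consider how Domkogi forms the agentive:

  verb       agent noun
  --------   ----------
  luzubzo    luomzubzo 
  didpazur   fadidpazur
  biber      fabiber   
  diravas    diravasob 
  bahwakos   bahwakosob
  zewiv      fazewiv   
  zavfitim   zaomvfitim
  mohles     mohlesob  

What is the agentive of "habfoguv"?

biber and mohles both have last vowel 'e' yet inflect differently (fabiber, mohlesob), so the last vowel is not what conditions the rule; the final letter is.
"habfoguv" ends in -v. The one such stem in the data (zewiv → fazewiv) adds the prefix fa-, so the same rule applies.
The other patterns: stems ending in -s add -ob; stems ending in -m or -o insert -om- after the first vowel.
So habfoguv → fahabfoguv.

fahabfoguv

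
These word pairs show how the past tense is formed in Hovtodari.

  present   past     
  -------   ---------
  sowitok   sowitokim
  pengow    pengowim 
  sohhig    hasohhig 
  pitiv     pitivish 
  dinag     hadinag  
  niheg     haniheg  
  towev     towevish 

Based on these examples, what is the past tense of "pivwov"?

pitiv and sohhig both have last vowel 'i' yet inflect differently (pitivish, hasohhig), so the last vowel is not what conditions the rule; the final letter is.
"pivwov" ends in -v. The stems ending in -v (pitiv → pitivish, towev → towevish) add -ish.
The other patterns: stems ending in -g add the prefix ha-; stems ending in -k or -w add -im.
So pivwov → pivwovish.

pivwovish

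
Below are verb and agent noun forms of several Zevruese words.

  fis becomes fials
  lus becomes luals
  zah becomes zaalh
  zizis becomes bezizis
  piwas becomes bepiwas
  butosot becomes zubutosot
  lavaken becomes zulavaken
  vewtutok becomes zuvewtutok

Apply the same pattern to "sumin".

besumin

"sumin" has 2 vowels. The stems with 2 vowels (zizis → bezizis, piwas → bepiwas) add the prefix be-.
So sumin → besumin.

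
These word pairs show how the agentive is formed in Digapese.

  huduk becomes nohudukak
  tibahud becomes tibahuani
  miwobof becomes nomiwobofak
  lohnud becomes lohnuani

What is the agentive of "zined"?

lohnud and huduk both have last vowel 'u' yet inflect differently (lohnuani, nohudukak), so the last vowel is not what conditions the rule; the final letter is.
"zined" ends in -d. The stems ending in -d (lohnud → lohnuani, tibahud → tibahuani) drop the final letter and add -ani.
So zined → zineani.

zineani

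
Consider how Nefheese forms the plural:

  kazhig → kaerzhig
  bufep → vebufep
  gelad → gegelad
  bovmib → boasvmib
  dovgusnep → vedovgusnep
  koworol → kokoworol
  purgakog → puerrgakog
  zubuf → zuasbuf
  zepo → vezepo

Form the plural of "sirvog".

"sirvog" ends in -g. The stems ending in -g (purgakog → puerrgakog, kazhig → kaerzhig) insert -er- after the first vowel.
The other patterns: stems ending in -o or -p add the prefix ve-; stems ending in -d or -l repeat the first consonant+vowel as a prefix; stems ending in -b or -f insert -as- after the first vowel.
So sirvog → sierrvog.

sierrvog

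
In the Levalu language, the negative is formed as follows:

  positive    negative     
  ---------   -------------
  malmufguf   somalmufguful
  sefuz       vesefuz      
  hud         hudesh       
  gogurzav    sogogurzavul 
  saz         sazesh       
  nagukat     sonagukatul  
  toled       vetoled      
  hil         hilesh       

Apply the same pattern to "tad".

tadesh

"tad" has 1 vowel. The stems with 1 vowel (hud → hudesh, saz → sazesh, hil → hilesh) add -esh.
So tad → tadesh.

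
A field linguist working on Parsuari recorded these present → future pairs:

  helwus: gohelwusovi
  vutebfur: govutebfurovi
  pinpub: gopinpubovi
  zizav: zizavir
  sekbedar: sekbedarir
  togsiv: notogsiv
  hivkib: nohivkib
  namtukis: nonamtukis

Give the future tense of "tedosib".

vutebfur and sekbedar both end in -r yet inflect differently (govutebfurovi, sekbedarir), so the final letter is not what conditions the rule; the last vowel is.
"tedosib" has last vowel 'i'. The stems whose last vowel is 'i' (togsiv → notogsiv, hivkib → nohivkib, namtukis → nonamtukis) add the prefix no-.
So tedosib → notedosib.

notedosib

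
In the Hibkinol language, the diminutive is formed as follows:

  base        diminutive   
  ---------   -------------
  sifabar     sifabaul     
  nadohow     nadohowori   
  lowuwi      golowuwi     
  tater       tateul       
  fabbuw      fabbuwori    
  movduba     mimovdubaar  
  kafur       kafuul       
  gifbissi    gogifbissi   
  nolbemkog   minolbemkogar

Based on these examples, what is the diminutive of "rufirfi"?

fabbuw and kafur both have last vowel 'u' yet inflect differently (fabbuwori, kafuul), so the last vowel is not what conditions the rule; the final letter is.
"rufirfi" ends in -i. The stems ending in -i (gifbissi → gogifbissi, lowuwi → golowuwi) add the prefix go-.
The other patterns: stems ending in -w add -ori; stems ending in -r drop the final letter and add -ul; stems ending in -a or -g add mi- … -ar around the stem.
So rufirfi → gorufirfi.

gorufirfi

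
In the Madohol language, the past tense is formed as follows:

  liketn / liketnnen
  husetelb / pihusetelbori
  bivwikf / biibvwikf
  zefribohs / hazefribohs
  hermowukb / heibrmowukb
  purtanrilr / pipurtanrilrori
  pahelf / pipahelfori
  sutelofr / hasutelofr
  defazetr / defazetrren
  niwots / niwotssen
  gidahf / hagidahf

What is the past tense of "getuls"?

pigetulsori

defazetr and purtanrilr both end in -r yet inflect differently (defazetrren, pipurtanrilrori), so the final letter is not what conditions the rule; the second-to-last letter is.
"getuls" has second-to-last letter 'l'. The stems whose second-to-last letter is 'l' (husetelb → pihusetelbori, purtanrilr → pipurtanrilrori, pahelf → pipahelfori) add pi- … -ori around the stem.
So getuls → pigetulsori.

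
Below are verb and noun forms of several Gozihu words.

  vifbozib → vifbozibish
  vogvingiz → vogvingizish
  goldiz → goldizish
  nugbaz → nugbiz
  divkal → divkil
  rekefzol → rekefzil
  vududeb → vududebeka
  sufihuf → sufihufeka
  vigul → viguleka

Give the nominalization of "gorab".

gorib

vogvingiz and nugbaz both end in -z yet inflect differently (vogvingizish, nugbiz), so the final letter is not what conditions the rule; the last vowel is.
"gorab" has last vowel 'a'. The stems whose last vowel is 'a' (nugbaz → nugbiz, divkal → divkil) change the last vowel to 'i'.
The other patterns: stems whose last vowel is 'i' add -ish; stems whose last vowel is 'e' or 'u' add -eka.
So gorab → gorib.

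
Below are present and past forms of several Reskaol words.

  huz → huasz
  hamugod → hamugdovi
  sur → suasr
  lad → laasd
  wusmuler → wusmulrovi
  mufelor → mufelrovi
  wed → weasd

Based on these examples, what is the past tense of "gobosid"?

hamugod and wed both end in -d yet inflect differently (hamugdovi, weasd), so the final letter is not what conditions the rule; the number of vowels is.
"gobosid" has 3 vowels. The stems with 3 vowels (mufelor → mufelrovi, hamugod → hamugdovi, wusmuler → wusmulrovi) delete the last vowel and add -ovi.
So gobosid → gobosdovi.

gobosdovi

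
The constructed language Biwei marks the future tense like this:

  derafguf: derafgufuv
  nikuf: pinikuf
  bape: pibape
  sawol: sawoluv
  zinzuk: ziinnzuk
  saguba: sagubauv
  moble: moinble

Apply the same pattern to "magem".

maingem

bape and moble both end in -e yet inflect differently (pibape, moinble), so the final letter is not what conditions the rule; the first letter is.
"magem" begins with m-. The one such stem in the data (moble → moinble) inserts -in- after the first vowel (as does zinzuk), so the same rule applies.
The other patterns: stems beginning with b- or n- add the prefix pi-; stems beginning with d- or s- add -uv.
So magem → maingem.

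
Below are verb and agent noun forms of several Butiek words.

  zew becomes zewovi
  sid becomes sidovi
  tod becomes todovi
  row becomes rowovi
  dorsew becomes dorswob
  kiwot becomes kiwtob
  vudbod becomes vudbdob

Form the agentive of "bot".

botovi

"bot" has 1 vowel. The stems with 1 vowel (zew → zewovi, sid → sidovi, tod → todovi) add -ovi.
The other pattern: stems with 2 vowels delete the last vowel and add -ob.
So bot → botovi.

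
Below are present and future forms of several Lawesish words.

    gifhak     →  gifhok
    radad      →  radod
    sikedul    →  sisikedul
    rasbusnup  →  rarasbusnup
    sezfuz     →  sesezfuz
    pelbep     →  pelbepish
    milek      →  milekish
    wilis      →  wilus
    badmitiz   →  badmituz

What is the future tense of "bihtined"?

bihtinedish

"bihtined" has last vowel 'e'. The stems whose last vowel is 'e' (pelbep → pelbepish, milek → milekish) add -ish.
The other patterns: stems whose last vowel is 'a' change the last vowel to 'o'; stems whose last vowel is 'u' repeat the first consonant+vowel as a prefix; stems whose last vowel is 'i' change the last vowel to 'u'.
So bihtined → bihtinedish.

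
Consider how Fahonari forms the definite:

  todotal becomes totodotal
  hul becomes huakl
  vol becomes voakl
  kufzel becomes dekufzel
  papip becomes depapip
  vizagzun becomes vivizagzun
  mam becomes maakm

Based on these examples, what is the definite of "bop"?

"bop" has 1 vowel. The stems with 1 vowel (vol → voakl, mam → maakm, hul → huakl) insert -ak- after the first vowel.
So bop → boakp.

boakp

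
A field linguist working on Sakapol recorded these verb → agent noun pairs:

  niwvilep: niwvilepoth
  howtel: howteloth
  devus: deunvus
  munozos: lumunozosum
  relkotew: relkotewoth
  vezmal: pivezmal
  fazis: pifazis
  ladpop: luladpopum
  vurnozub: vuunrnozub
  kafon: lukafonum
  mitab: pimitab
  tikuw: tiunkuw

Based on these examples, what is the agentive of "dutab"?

pidutab

"dutab" has last vowel 'a'. The stems whose last vowel is 'a' (mitab → pimitab, vezmal → pivezmal) add the prefix pi-.
So dutab → pidutab.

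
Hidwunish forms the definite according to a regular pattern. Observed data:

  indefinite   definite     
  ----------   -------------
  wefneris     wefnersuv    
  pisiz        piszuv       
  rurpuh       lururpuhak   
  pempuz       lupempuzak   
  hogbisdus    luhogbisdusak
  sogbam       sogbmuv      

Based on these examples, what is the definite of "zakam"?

zakmuv

pempuz and pisiz both end in -z yet inflect differently (lupempuzak, piszuv), so the final letter is not what conditions the rule; the last vowel is.
"zakam" has last vowel 'a'. The one such stem in the data (sogbam → sogbmuv) deletes the last vowel and adds -uv (as do pisiz, wefneris), so the same rule applies.
The other pattern: stems whose last vowel is 'u' add lu- … -ak around the stem.
So zakam → zakmuv.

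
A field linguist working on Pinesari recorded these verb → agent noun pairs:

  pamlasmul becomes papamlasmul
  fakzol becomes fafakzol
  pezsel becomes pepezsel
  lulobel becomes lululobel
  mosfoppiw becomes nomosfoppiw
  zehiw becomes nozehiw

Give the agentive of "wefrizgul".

wewefrizgul

pamlasmul and mosfoppiw both have 3 vowels yet inflect differently (papamlasmul, nomosfoppiw), so the number of vowels is not what conditions the rule; the final letter is.
"wefrizgul" ends in -l. The stems ending in -l (pamlasmul → papamlasmul, fakzol → fafakzol, pezsel → pepezsel) repeat the first consonant+vowel as a prefix.
So wefrizgul → wewefrizgul.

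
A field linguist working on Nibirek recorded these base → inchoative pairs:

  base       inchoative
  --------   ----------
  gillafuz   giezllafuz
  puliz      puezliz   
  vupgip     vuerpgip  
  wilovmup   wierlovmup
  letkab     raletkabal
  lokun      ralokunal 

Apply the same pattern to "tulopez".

puliz and vupgip both have last vowel 'i' yet inflect differently (puezliz, vuerpgip), so the last vowel is not what conditions the rule; the final letter is.
"tulopez" ends in -z. The stems ending in -z (gillafuz → giezllafuz, puliz → puezliz) insert -ez- after the first vowel.
The other patterns: stems ending in -p insert -er- after the first vowel; stems ending in -b or -n add ra- … -al around the stem.
So tulopez → tuezlopez.

tuezlopez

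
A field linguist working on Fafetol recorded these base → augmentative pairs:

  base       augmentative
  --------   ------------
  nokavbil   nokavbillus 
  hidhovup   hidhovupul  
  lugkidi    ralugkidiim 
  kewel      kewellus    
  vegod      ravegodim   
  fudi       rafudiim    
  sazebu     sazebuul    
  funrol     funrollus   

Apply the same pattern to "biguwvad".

funrol and vegod both have last vowel 'o' yet inflect differently (funrollus, ravegodim), so the last vowel is not what conditions the rule; the final letter is.
"biguwvad" ends in -d. The one such stem in the data (vegod → ravegodim) adds ra- … -im around the stem, so the same rule applies.
So biguwvad → rabiguwvadim.

rabiguwvadim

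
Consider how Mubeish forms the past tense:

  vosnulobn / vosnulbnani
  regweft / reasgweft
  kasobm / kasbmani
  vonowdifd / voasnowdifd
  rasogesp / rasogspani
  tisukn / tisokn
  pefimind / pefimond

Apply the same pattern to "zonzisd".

vonowdifd and pefimind both end in -d yet inflect differently (voasnowdifd, pefimond), so the final letter is not what conditions the rule; the second-to-last letter is.
"zonzisd" has second-to-last letter 's'. The one such stem in the data (rasogesp → rasogspani) deletes the last vowel and adds -ani (as do kasobm, vosnulobn), so the same rule applies.
So zonzisd → zonzsdani.

zonzsdani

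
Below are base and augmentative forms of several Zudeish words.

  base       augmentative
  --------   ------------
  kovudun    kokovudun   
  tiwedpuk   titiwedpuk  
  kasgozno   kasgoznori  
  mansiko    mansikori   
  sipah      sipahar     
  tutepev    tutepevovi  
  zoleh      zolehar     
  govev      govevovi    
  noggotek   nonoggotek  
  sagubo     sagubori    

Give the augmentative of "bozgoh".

noggotek and zoleh both have last vowel 'e' yet inflect differently (nonoggotek, zolehar), so the last vowel is not what conditions the rule; the final letter is.
"bozgoh" ends in -h. The stems ending in -h (zoleh → zolehar, sipah → sipahar) add -ar.
The other patterns: stems ending in -o drop the final letter and add -ori; stems ending in -k or -n repeat the first consonant+vowel as a prefix; stems ending in -v add -ovi.
So bozgoh → bozgohar.

bozgohar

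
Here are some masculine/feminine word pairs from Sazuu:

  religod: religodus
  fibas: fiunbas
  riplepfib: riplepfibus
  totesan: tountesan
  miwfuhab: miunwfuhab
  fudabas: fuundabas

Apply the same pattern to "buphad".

miwfuhab and riplepfib both end in -b yet inflect differently (miunwfuhab, riplepfibus), so the final letter is not what conditions the rule; the last vowel is.
"buphad" has last vowel 'a'. The stems whose last vowel is 'a' (totesan → tountesan, miwfuhab → miunwfuhab, fibas → fiunbas) insert -un- after the first vowel.
The other pattern: stems whose last vowel is 'i' or 'o' add -us.
So buphad → buunphad.

buunphad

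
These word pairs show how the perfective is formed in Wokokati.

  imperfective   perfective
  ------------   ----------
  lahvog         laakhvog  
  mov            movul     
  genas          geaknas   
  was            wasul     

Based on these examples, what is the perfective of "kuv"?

genas and was both end in -s yet inflect differently (geaknas, wasul), so the final letter is not what conditions the rule; the number of vowels is.
"kuv" has 1 vowel. The stems with 1 vowel (was → wasul, mov → movul) add -ul.
So kuv → kuvul.

kuvul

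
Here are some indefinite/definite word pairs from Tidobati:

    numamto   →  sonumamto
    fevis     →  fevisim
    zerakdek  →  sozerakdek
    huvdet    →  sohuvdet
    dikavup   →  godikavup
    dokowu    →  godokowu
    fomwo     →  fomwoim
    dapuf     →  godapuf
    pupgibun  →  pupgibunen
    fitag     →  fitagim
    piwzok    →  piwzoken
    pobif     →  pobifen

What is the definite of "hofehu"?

sohofehu

dapuf and pobif both end in -f yet inflect differently (godapuf, pobifen), so the final letter is not what conditions the rule; the first letter is.
"hofehu" begins with h-. The one such stem in the data (huvdet → sohuvdet) adds the prefix so-, so the same rule applies.
The other patterns: stems beginning with d- add the prefix go-; stems beginning with p- add -en; stems beginning with f- add -im.
So hofehu → sohofehu.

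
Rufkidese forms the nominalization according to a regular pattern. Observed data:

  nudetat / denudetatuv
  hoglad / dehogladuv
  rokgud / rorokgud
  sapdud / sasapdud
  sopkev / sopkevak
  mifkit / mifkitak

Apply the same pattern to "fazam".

"fazam" has last vowel 'a'. The stems whose last vowel is 'a' (nudetat → denudetatuv, hoglad → dehogladuv) add de- … -uv around the stem.
The other patterns: stems whose last vowel is 'u' repeat the first consonant+vowel as a prefix; stems whose last vowel is 'e' or 'i' add -ak.
So fazam → defazamuv.

defazamuv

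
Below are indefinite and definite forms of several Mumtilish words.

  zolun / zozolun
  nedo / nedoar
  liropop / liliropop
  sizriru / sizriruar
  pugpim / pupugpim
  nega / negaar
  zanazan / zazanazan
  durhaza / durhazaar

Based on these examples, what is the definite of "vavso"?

nedo and liropop both have last vowel 'o' yet inflect differently (nedoar, liliropop), so the last vowel is not what conditions the rule; whether the stem ends in a vowel or a consonant is.
"vavso" ends in a vowel. The stems ending in a vowel (nedo → nedoar, sizriru → sizriruar, durhaza → durhazaar) add -ar.
The other pattern: stems ending in a consonant repeat the first consonant+vowel as a prefix.
So vavso → vavsoar.

vavsoar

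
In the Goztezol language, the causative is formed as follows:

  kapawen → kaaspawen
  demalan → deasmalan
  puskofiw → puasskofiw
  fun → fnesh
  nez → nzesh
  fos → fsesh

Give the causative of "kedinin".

"kedinin" has 3 vowels. The stems with 3 vowels (kapawen → kaaspawen, demalan → deasmalan, puskofiw → puasskofiw) insert -as- after the first vowel.
So kedinin → keasdinin.

keasdinin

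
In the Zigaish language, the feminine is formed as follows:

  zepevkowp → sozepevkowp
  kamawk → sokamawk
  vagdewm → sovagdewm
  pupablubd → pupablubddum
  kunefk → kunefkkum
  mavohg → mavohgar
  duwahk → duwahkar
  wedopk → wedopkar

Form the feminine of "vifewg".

sovifewg

kamawk and kunefk both end in -k yet inflect differently (sokamawk, kunefkkum), so the final letter is not what conditions the rule; the second-to-last letter is.
"vifewg" has second-to-last letter 'w'. The stems whose second-to-last letter is 'w' (zepevkowp → sozepevkowp, kamawk → sokamawk, vagdewm → sovagdewm) add the prefix so-.
So vifewg → sovifewg.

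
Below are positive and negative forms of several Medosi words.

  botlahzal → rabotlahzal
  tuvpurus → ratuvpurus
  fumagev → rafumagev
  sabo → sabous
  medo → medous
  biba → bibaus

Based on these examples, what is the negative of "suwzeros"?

rasuwzeros

botlahzal and biba both have last vowel 'a' yet inflect differently (rabotlahzal, bibaus), so the last vowel is not what conditions the rule; whether the stem ends in a vowel or a consonant is.
"suwzeros" ends in a consonant. The stems ending in a consonant (botlahzal → rabotlahzal, tuvpurus → ratuvpurus, fumagev → rafumagev) add the prefix ra-.
So suwzeros → rasuwzeros.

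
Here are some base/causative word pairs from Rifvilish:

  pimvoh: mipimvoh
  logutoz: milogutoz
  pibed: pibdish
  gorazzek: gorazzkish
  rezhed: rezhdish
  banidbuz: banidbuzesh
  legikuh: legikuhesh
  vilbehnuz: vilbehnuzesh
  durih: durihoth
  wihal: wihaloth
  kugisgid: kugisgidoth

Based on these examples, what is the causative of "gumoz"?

logutoz and banidbuz both end in -z yet inflect differently (milogutoz, banidbuzesh), so the final letter is not what conditions the rule; the last vowel is.
"gumoz" has last vowel 'o'. The stems whose last vowel is 'o' (pimvoh → mipimvoh, logutoz → milogutoz) add the prefix mi-.
The other patterns: stems whose last vowel is 'e' delete the last vowel and add -ish; stems whose last vowel is 'u' add -esh; stems whose last vowel is 'a' or 'i' add -oth.
So gumoz → migumoz.

migumoz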